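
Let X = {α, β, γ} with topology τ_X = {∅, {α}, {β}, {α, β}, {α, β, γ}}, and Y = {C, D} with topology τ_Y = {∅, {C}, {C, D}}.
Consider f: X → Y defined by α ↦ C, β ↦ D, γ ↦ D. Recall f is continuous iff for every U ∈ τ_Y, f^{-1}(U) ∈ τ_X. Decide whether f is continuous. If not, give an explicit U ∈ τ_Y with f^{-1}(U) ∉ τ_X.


f IS continuous.

Compute f^{-1}(U) for each U ∈ τ_Y:
  U = ∅: f^{-1}(U) = ∅ ∈ τ_X ✓.
  U = {C}: f^{-1}(U) = {α} ∈ τ_X ✓.
  U = {C, D}: f^{-1}(U) = {α, β, γ} ∈ τ_X ✓.
Every preimage lies in τ_X, so f IS continuous.


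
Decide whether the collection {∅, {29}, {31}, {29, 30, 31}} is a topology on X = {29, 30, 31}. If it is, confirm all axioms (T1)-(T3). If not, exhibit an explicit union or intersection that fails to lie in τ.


τ is NOT a topology on X.

Axiom (T1): ∅ ∈ τ? Yes; X ∈ τ? Yes.
Axiom (T2/T3): check pairwise unions and intersections of members of τ.
Counterexample for (T2): {29} ∪ {31} = {29, 31} ∉ τ. Therefore τ is NOT a topology.


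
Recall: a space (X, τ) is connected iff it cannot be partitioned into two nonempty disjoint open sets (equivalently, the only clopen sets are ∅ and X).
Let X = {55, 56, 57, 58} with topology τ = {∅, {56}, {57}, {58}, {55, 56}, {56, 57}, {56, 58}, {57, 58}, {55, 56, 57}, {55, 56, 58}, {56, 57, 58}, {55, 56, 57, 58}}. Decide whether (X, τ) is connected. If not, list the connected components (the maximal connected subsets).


(X, τ) is disconnected; components = [{57}, {58}, {55, 56}].

Find clopen sets (U ∈ τ with X ∖ U ∈ τ):
  U = ∅, X ∖ U = {55, 56, 57, 58} — both open, so U is clopen.
  U = {57}, X ∖ U = {55, 56, 58} — both open, so U is clopen.
  U = {58}, X ∖ U = {55, 56, 57} — both open, so U is clopen.
  U = {55, 56}, X ∖ U = {57, 58} — both open, so U is clopen.
  U = {57, 58}, X ∖ U = {55, 56} — both open, so U is clopen.
  U = {55, 56, 57}, X ∖ U = {58} — both open, so U is clopen.
  U = {55, 56, 58}, X ∖ U = {57} — both open, so U is clopen.
  U = {55, 56, 57, 58}, X ∖ U = ∅ — both open, so U is clopen.
Nontrivial clopen(s) exist: e.g. {55, 56}. So (X, τ) is disconnected.
Compute connected components by grouping points that agree on all clopens:
  component: {57}
  component: {58}
  component: {55, 56}


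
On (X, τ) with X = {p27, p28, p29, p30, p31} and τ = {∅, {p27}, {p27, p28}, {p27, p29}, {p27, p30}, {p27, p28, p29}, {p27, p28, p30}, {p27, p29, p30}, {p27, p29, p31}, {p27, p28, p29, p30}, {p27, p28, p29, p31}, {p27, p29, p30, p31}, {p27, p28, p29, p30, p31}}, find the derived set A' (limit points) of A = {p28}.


A' = ∅

For each x ∈ X, list the open sets U ∈ τ with x ∈ U, then check whether U ∩ (A ∖ {x}) ≠ ∅ for every such U.
  x = p27: open {p27} ∋ x has {p27} ∩ (A ∖ {p27}) = ∅, so x is NOT a limit point.
  x = p28: open {p27, p28} ∋ x has {p27, p28} ∩ (A ∖ {p28}) = ∅, so x is NOT a limit point.
  x = p29: open {p27, p29} ∋ x has {p27, p29} ∩ (A ∖ {p29}) = ∅, so x is NOT a limit point.
  x = p30: open {p27, p30} ∋ x has {p27, p30} ∩ (A ∖ {p30}) = ∅, so x is NOT a limit point.
  x = p31: open {p27, p29, p31} ∋ x has {p27, p29, p31} ∩ (A ∖ {p31}) = ∅, so x is NOT a limit point.
Collecting: A' = ∅.


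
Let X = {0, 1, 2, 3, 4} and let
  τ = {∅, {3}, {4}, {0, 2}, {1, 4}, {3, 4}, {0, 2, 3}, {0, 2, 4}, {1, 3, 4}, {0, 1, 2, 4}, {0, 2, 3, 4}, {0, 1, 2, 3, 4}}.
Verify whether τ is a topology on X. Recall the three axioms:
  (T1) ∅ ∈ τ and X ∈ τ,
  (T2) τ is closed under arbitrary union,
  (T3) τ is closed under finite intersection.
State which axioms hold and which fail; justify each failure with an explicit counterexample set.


τ IS a topology on X.

Axiom (T1): ∅ ∈ τ? Yes; X ∈ τ? Yes.
Axiom (T2/T3): check pairwise unions and intersections of members of τ.
All pairwise intersections and unions checked — each lies in τ. Therefore τ satisfies (T1), (T2), (T3): it IS a topology on X.


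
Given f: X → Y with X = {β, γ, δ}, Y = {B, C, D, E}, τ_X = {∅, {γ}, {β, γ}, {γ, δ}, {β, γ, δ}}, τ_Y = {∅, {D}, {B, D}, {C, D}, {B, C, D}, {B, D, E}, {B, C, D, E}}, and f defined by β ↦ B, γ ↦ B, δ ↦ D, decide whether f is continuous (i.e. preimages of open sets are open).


f is NOT continuous.

Compute f^{-1}(U) for each U ∈ τ_Y:
  U = ∅: f^{-1}(U) = ∅ ∈ τ_X ✓.
  U = {D}: f^{-1}(U) = {δ} ∉ τ_X ✗.
  U = {B, D}: f^{-1}(U) = {β, γ, δ} ∈ τ_X ✓.
  U = {C, D}: f^{-1}(U) = {δ} ∉ τ_X ✗.
  U = {B, C, D}: f^{-1}(U) = {β, γ, δ} ∈ τ_X ✓.
  U = {B, D, E}: f^{-1}(U) = {β, γ, δ} ∈ τ_X ✓.
  U = {B, C, D, E}: f^{-1}(U) = {β, γ, δ} ∈ τ_X ✓.
Found U = {D} with f^{-1}(U) = {δ} not in τ_X. Therefore f is NOT continuous.


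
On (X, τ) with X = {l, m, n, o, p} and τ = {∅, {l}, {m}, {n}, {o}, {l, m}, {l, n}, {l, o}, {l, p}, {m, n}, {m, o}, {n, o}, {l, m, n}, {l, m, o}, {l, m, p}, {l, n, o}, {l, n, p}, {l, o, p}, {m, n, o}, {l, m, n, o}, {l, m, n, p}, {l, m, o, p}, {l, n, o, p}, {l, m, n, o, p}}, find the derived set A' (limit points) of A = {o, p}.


A' = ∅

For each x ∈ X, list the open sets U ∈ τ with x ∈ U, then check whether U ∩ (A ∖ {x}) ≠ ∅ for every such U.
  x = l: open {l} ∋ x has {l} ∩ (A ∖ {l}) = ∅, so x is NOT a limit point.
  x = m: open {m} ∋ x has {m} ∩ (A ∖ {m}) = ∅, so x is NOT a limit point.
  x = n: open {n} ∋ x has {n} ∩ (A ∖ {n}) = ∅, so x is NOT a limit point.
  x = o: open {o} ∋ x has {o} ∩ (A ∖ {o}) = ∅, so x is NOT a limit point.
  x = p: open {l, p} ∋ x has {l, p} ∩ (A ∖ {p}) = ∅, so x is NOT a limit point.
Collecting: A' = ∅.


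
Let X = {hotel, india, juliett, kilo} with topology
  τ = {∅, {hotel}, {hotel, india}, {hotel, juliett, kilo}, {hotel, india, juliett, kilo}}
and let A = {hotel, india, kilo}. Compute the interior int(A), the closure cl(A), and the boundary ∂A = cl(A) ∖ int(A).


int(A) = {hotel, india}, cl(A) = {hotel, india, juliett, kilo}, ∂A = {juliett, kilo}.

Closed sets in (X, τ) are complements of opens:
  closed(X, τ) = {∅, {india}, {juliett, kilo}, {india, juliett, kilo}, {hotel, india, juliett, kilo}}.
int(A) = ⋃ {U ∈ τ : U ⊆ A}. Opens contained in A: ∅, {hotel}, {hotel, india}.
Taking the union of these: int(A) = {hotel, india}.
cl(A) = ⋂ {C closed : A ⊆ C}. Closed sets containing A: {hotel, india, juliett, kilo}.
Intersecting these: cl(A) = {hotel, india, juliett, kilo}.
∂A = cl(A) ∖ int(A) = {hotel, india, juliett, kilo} ∖ {hotel, india} = {juliett, kilo}.


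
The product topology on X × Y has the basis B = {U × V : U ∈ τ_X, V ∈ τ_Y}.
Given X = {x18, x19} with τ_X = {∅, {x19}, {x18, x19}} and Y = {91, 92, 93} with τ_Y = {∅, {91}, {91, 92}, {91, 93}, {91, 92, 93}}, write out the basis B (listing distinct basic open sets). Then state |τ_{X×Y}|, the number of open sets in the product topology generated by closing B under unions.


Basis B = {∅ × ∅, {x19} × {91}, {x18, x19} × {91}, {x19} × {91, 92}, {x19} × {91, 93}, {x19} × {91, 92, 93}, {x18, x19} × {91, 92}, {x18, x19} × {91, 93}, {x18, x19} × {91, 92, 93}}; |τ_{X×Y}| = 14.

Enumerate products U × V with U ∈ τ_X, V ∈ τ_Y (deduplicated):
  ∅ × ∅ = {} (∅)
  {x19} × {91} = {(x19,91)}
  {x18, x19} × {91} = {(x18,91), (x19,91)}
  {x19} × {91, 92} = {(x19,91), (x19,92)}
  {x19} × {91, 93} = {(x19,91), (x19,93)}
  {x19} × {91, 92, 93} = {(x19,91), (x19,92), (x19,93)}
  {x18, x19} × {91, 92} = {(x18,91), (x18,92), (x19,91), (x19,92)}
  {x18, x19} × {91, 93} = {(x18,91), (x18,93), (x19,91), (x19,93)}
  {x18, x19} × {91, 92, 93} = {(x18,91), (x18,92), (x18,93), (x19,91), (x19,92), (x19,93)}
These 9 distinct sets form the basis B.
Close under arbitrary unions to get τ_{X×Y}; counting gives |τ_{X×Y}| = 14.


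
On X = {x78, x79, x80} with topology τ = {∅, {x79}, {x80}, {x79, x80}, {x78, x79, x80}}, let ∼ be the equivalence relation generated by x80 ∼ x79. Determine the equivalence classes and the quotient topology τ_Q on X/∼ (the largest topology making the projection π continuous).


X/∼ = {[x78], [x79=x80]}; |τ_Q| = 3.

Equivalence classes: [x78], [x79=x80].
Quotient map π: X → X/∼ sends x78 ↦ [x78], x79 ↦ [x79=x80], x80 ↦ [x79=x80].
For each subset V ⊆ X/∼, compute π^{-1}(V) ⊆ X and check whether π^{-1}(V) ∈ τ. V is open in τ_Q iff π^{-1}(V) ∈ τ.
  V = {}: π^{-1}(V) = ∅ ∈ τ ✓.
  V = {[x78]}: π^{-1}(V) = {x78} ∉ τ ✗.
  V = {[x79=x80]}: π^{-1}(V) = {x79, x80} ∈ τ ✓.
  V = {[x78], [x79=x80]}: π^{-1}(V) = {x78, x79, x80} ∈ τ ✓.
Open sets in the quotient: τ_Q = {{}, {[x79=x80]}, {[x78], [x79=x80]}} (3 elements).


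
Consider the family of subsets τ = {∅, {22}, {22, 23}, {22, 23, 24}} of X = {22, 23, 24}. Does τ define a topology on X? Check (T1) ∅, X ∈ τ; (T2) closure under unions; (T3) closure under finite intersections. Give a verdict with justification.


τ IS a topology on X.

Axiom (T1): ∅ ∈ τ? Yes; X ∈ τ? Yes.
Axiom (T2/T3): check pairwise unions and intersections of members of τ.
All pairwise intersections and unions checked — each lies in τ. Therefore τ satisfies (T1), (T2), (T3): it IS a topology on X.


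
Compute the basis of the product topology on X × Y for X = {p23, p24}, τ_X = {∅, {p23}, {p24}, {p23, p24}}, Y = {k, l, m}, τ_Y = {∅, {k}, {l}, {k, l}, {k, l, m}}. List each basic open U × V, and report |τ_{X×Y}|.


Basis B = {∅ × ∅, {p23} × {k}, {p23} × {l}, {p24} × {k}, {p24} × {l}, {p23} × {k, l}, {p23, p24} × {k}, {p23, p24} × {l}, {p24} × {k, l}, {p23} × {k, l, m}, {p24} × {k, l, m}, {p23, p24} × {k, l}, {p23, p24} × {k, l, m}}; |τ_{X×Y}| = 25.

Enumerate products U × V with U ∈ τ_X, V ∈ τ_Y (deduplicated):
  ∅ × ∅ = {} (∅)
  {p23} × {k} = {(p23,k)}
  {p23} × {l} = {(p23,l)}
  {p24} × {k} = {(p24,k)}
  {p24} × {l} = {(p24,l)}
  {p23} × {k, l} = {(p23,k), (p23,l)}
  {p23, p24} × {k} = {(p23,k), (p24,k)}
  {p23, p24} × {l} = {(p23,l), (p24,l)}
  {p24} × {k, l} = {(p24,k), (p24,l)}
  {p23} × {k, l, m} = {(p23,k), (p23,l), (p23,m)}
  {p24} × {k, l, m} = {(p24,k), (p24,l), (p24,m)}
  {p23, p24} × {k, l} = {(p23,k), (p23,l), (p24,k), (p24,l)}
  {p23, p24} × {k, l, m} = {(p23,k), (p23,l), (p23,m), (p24,k), (p24,l), (p24,m)}
These 13 distinct sets form the basis B.
Close under arbitrary unions to get τ_{X×Y}; counting gives |τ_{X×Y}| = 25.


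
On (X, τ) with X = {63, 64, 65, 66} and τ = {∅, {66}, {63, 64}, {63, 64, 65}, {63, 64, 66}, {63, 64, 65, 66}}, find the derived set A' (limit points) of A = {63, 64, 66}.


A' = {63, 64, 65}

For each x ∈ X, list the open sets U ∈ τ with x ∈ U, then check whether U ∩ (A ∖ {x}) ≠ ∅ for every such U.
  x = 63: opens ∋ x are {63, 64}, {63, 64, 65}, {63, 64, 66}, {63, 64, 65, 66}; each meets A ∖ {63}, so x IS a limit point.
  x = 64: opens ∋ x are {63, 64}, {63, 64, 65}, {63, 64, 66}, {63, 64, 65, 66}; each meets A ∖ {64}, so x IS a limit point.
  x = 65: opens ∋ x are {63, 64, 65}, {63, 64, 65, 66}; each meets A ∖ {65}, so x IS a limit point.
  x = 66: open {66} ∋ x has {66} ∩ (A ∖ {66}) = ∅, so x is NOT a limit point.
Collecting: A' = {63, 64, 65}.


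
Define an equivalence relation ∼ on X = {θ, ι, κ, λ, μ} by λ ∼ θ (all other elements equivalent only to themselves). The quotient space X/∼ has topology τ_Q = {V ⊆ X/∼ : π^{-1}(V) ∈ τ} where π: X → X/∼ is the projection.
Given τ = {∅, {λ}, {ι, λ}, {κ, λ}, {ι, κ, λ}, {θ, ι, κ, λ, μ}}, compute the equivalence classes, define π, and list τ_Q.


X/∼ = {[θ=λ], [ι], [κ], [μ]}; |τ_Q| = 2.

Equivalence classes: [θ=λ], [ι], [κ], [μ].
Quotient map π: X → X/∼ sends θ ↦ [θ=λ], ι ↦ [ι], κ ↦ [κ], λ ↦ [θ=λ], μ ↦ [μ].
For each subset V ⊆ X/∼, compute π^{-1}(V) ⊆ X and check whether π^{-1}(V) ∈ τ. V is open in τ_Q iff π^{-1}(V) ∈ τ.
  V = {}: π^{-1}(V) = ∅ ∈ τ ✓.
  V = {[θ=λ]}: π^{-1}(V) = {θ, λ} ∉ τ ✗.
  V = {[ι]}: π^{-1}(V) = {ι} ∉ τ ✗.
  V = {[θ=λ], [ι]}: π^{-1}(V) = {θ, ι, λ} ∉ τ ✗.
  V = {[κ]}: π^{-1}(V) = {κ} ∉ τ ✗.
  V = {[θ=λ], [κ]}: π^{-1}(V) = {θ, κ, λ} ∉ τ ✗.
  V = {[ι], [κ]}: π^{-1}(V) = {ι, κ} ∉ τ ✗.
  V = {[θ=λ], [ι], [κ]}: π^{-1}(V) = {θ, ι, κ, λ} ∉ τ ✗.
  V = {[μ]}: π^{-1}(V) = {μ} ∉ τ ✗.
  V = {[θ=λ], [μ]}: π^{-1}(V) = {θ, λ, μ} ∉ τ ✗.
  V = {[ι], [μ]}: π^{-1}(V) = {ι, μ} ∉ τ ✗.
  V = {[θ=λ], [ι], [μ]}: π^{-1}(V) = {θ, ι, λ, μ} ∉ τ ✗.
  V = {[κ], [μ]}: π^{-1}(V) = {κ, μ} ∉ τ ✗.
  V = {[θ=λ], [κ], [μ]}: π^{-1}(V) = {θ, κ, λ, μ} ∉ τ ✗.
  V = {[ι], [κ], [μ]}: π^{-1}(V) = {ι, κ, μ} ∉ τ ✗.
  V = {[θ=λ], [ι], [κ], [μ]}: π^{-1}(V) = {θ, ι, κ, λ, μ} ∈ τ ✓.
Open sets in the quotient: τ_Q = {{}, {[θ=λ], [ι], [κ], [μ]}} (2 elements).


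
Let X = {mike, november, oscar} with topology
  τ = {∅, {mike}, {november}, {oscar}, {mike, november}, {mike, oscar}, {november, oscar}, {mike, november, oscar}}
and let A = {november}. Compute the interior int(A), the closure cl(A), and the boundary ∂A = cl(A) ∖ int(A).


int(A) = {november}, cl(A) = {november}, ∂A = ∅.

Closed sets in (X, τ) are complements of opens:
  closed(X, τ) = {∅, {mike}, {november}, {oscar}, {mike, november}, {mike, oscar}, {november, oscar}, {mike, november, oscar}}.
int(A) = ⋃ {U ∈ τ : U ⊆ A}. Opens contained in A: ∅, {november}.
Taking the union of these: int(A) = {november}.
cl(A) = ⋂ {C closed : A ⊆ C}. Closed sets containing A: {november}, {mike, november}, {november, oscar}, {mike, november, oscar}.
Intersecting these: cl(A) = {november}.
∂A = cl(A) ∖ int(A) = {november} ∖ {november} = ∅.


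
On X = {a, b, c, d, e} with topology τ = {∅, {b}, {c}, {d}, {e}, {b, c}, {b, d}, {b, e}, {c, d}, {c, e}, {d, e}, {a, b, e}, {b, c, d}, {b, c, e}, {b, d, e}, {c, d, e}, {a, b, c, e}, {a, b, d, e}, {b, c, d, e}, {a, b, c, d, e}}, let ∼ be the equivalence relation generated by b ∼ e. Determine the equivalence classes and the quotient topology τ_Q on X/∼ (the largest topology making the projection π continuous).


X/∼ = {[a], [b=e], [c], [d]}; |τ_Q| = 12.

Equivalence classes: [a], [b=e], [c], [d].
Quotient map π: X → X/∼ sends a ↦ [a], b ↦ [b=e], c ↦ [c], d ↦ [d], e ↦ [b=e].
For each subset V ⊆ X/∼, compute π^{-1}(V) ⊆ X and check whether π^{-1}(V) ∈ τ. V is open in τ_Q iff π^{-1}(V) ∈ τ.
  V = {}: π^{-1}(V) = ∅ ∈ τ ✓.
  V = {[a]}: π^{-1}(V) = {a} ∉ τ ✗.
  V = {[b=e]}: π^{-1}(V) = {b, e} ∈ τ ✓.
  V = {[a], [b=e]}: π^{-1}(V) = {a, b, e} ∈ τ ✓.
  V = {[c]}: π^{-1}(V) = {c} ∈ τ ✓.
  V = {[a], [c]}: π^{-1}(V) = {a, c} ∉ τ ✗.
  V = {[b=e], [c]}: π^{-1}(V) = {b, c, e} ∈ τ ✓.
  V = {[a], [b=e], [c]}: π^{-1}(V) = {a, b, c, e} ∈ τ ✓.
  V = {[d]}: π^{-1}(V) = {d} ∈ τ ✓.
  V = {[a], [d]}: π^{-1}(V) = {a, d} ∉ τ ✗.
  V = {[b=e], [d]}: π^{-1}(V) = {b, d, e} ∈ τ ✓.
  V = {[a], [b=e], [d]}: π^{-1}(V) = {a, b, d, e} ∈ τ ✓.
  V = {[c], [d]}: π^{-1}(V) = {c, d} ∈ τ ✓.
  V = {[a], [c], [d]}: π^{-1}(V) = {a, c, d} ∉ τ ✗.
  V = {[b=e], [c], [d]}: π^{-1}(V) = {b, c, d, e} ∈ τ ✓.
  V = {[a], [b=e], [c], [d]}: π^{-1}(V) = {a, b, c, d, e} ∈ τ ✓.
Open sets in the quotient: τ_Q = {{}, {[b=e]}, {[a], [b=e]}, {[c]}, {[b=e], [c]}, {[a], [b=e], [c]}, {[d]}, {[b=e], [d]}, {[a], [b=e], [d]}, {[c], [d]}, {[b=e], [c], [d]}, {[a], [b=e], [c], [d]}} (12 elements).


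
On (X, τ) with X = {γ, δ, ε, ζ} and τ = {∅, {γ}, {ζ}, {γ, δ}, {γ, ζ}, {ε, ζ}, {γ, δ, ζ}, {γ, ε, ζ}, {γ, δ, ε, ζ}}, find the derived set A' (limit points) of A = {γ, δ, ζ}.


A' = {δ, ε}

For each x ∈ X, list the open sets U ∈ τ with x ∈ U, then check whether U ∩ (A ∖ {x}) ≠ ∅ for every such U.
  x = γ: open {γ} ∋ x has {γ} ∩ (A ∖ {γ}) = ∅, so x is NOT a limit point.
  x = δ: opens ∋ x are {γ, δ}, {γ, δ, ζ}, {γ, δ, ε, ζ}; each meets A ∖ {δ}, so x IS a limit point.
  x = ε: opens ∋ x are {ε, ζ}, {γ, ε, ζ}, {γ, δ, ε, ζ}; each meets A ∖ {ε}, so x IS a limit point.
  x = ζ: open {ζ} ∋ x has {ζ} ∩ (A ∖ {ζ}) = ∅, so x is NOT a limit point.
Collecting: A' = {δ, ε}.


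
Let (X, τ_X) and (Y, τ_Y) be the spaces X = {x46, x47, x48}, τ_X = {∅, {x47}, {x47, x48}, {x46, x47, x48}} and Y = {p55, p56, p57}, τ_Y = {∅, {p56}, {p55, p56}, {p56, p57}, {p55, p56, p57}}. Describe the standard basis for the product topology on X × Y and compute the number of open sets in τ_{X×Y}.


Basis B = {∅ × ∅, {x47} × {p56}, {x47} × {p55, p56}, {x47} × {p56, p57}, {x47, x48} × {p56}, {x46, x47, x48} × {p56}, {x47} × {p55, p56, p57}, {x47, x48} × {p55, p56}, {x47, x48} × {p56, p57}, {x46, x47, x48} × {p55, p56}, {x46, x47, x48} × {p56, p57}, {x47, x48} × {p55, p56, p57}, {x46, x47, x48} × {p55, p56, p57}}; |τ_{X×Y}| = 30.

Enumerate products U × V with U ∈ τ_X, V ∈ τ_Y (deduplicated):
  ∅ × ∅ = {} (∅)
  {x47} × {p56} = {(x47,p56)}
  {x47} × {p55, p56} = {(x47,p55), (x47,p56)}
  {x47} × {p56, p57} = {(x47,p56), (x47,p57)}
  {x47, x48} × {p56} = {(x47,p56), (x48,p56)}
  {x46, x47, x48} × {p56} = {(x46,p56), (x47,p56), (x48,p56)}
  {x47} × {p55, p56, p57} = {(x47,p55), (x47,p56), (x47,p57)}
  {x47, x48} × {p55, p56} = {(x47,p55), (x47,p56), (x48,p55), (x48,p56)}
  {x47, x48} × {p56, p57} = {(x47,p56), (x47,p57), (x48,p56), (x48,p57)}
  {x46, x47, x48} × {p55, p56} = {(x46,p55), (x46,p56), (x47,p55), (x47,p56), (x48,p55), (x48,p56)}
  {x46, x47, x48} × {p56, p57} = {(x46,p56), (x46,p57), (x47,p56), (x47,p57), (x48,p56), (x48,p57)}
  {x47, x48} × {p55, p56, p57} = {(x47,p55), (x47,p56), (x47,p57), (x48,p55), (x48,p56), (x48,p57)}
  {x46, x47, x48} × {p55, p56, p57} = {(x46,p55), (x46,p56), (x46,p57), (x47,p55), (x47,p56), (x47,p57), (x48,p55), (x48,p56), (x48,p57)}
These 13 distinct sets form the basis B.
Close under arbitrary unions to get τ_{X×Y}; counting gives |τ_{X×Y}| = 30.


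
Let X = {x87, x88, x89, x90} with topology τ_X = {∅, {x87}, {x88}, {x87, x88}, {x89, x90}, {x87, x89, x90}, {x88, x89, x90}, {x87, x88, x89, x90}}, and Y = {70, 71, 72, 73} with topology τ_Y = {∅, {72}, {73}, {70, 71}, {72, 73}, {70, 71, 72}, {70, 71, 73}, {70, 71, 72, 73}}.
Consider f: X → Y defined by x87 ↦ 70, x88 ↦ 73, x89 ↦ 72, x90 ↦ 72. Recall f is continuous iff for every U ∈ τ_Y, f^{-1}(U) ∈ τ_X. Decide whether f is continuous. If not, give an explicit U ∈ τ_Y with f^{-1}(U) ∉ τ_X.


f IS continuous.

Compute f^{-1}(U) for each U ∈ τ_Y:
  U = ∅: f^{-1}(U) = ∅ ∈ τ_X ✓.
  U = {72}: f^{-1}(U) = {x89, x90} ∈ τ_X ✓.
  U = {73}: f^{-1}(U) = {x88} ∈ τ_X ✓.
  U = {70, 71}: f^{-1}(U) = {x87} ∈ τ_X ✓.
  U = {72, 73}: f^{-1}(U) = {x88, x89, x90} ∈ τ_X ✓.
  U = {70, 71, 72}: f^{-1}(U) = {x87, x89, x90} ∈ τ_X ✓.
  U = {70, 71, 73}: f^{-1}(U) = {x87, x88} ∈ τ_X ✓.
  U = {70, 71, 72, 73}: f^{-1}(U) = {x87, x88, x89, x90} ∈ τ_X ✓.
Every preimage lies in τ_X, so f IS continuous.


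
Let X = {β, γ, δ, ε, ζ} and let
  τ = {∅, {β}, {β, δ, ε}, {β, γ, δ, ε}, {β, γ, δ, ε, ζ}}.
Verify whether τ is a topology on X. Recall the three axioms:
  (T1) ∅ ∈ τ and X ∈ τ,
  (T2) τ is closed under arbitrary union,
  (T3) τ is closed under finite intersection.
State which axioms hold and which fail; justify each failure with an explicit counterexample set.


τ IS a topology on X.

Axiom (T1): ∅ ∈ τ? Yes; X ∈ τ? Yes.
Axiom (T2/T3): check pairwise unions and intersections of members of τ.
All pairwise intersections and unions checked — each lies in τ. Therefore τ satisfies (T1), (T2), (T3): it IS a topology on X.


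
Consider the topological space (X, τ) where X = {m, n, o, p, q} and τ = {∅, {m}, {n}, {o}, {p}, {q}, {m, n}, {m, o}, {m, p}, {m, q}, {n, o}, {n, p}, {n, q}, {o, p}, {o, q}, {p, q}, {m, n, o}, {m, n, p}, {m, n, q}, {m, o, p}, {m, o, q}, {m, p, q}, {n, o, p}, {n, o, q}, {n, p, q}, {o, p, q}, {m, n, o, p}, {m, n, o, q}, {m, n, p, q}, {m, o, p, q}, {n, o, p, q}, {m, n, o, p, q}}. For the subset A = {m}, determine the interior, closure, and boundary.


int(A) = {m}, cl(A) = {m}, ∂A = ∅.

Closed sets in (X, τ) are complements of opens:
  closed(X, τ) = {∅, {m}, {n}, {o}, {p}, {q}, {m, n}, {m, o}, {m, p}, {m, q}, {n, o}, {n, p}, {n, q}, {o, p}, {o, q}, {p, q}, {m, n, o}, {m, n, p}, {m, n, q}, {m, o, p}, {m, o, q}, {m, p, q}, {n, o, p}, {n, o, q}, {n, p, q}, {o, p, q}, {m, n, o, p}, {m, n, o, q}, {m, n, p, q}, {m, o, p, q}, {n, o, p, q}, {m, n, o, p, q}}.
int(A) = ⋃ {U ∈ τ : U ⊆ A}. Opens contained in A: ∅, {m}.
Taking the union of these: int(A) = {m}.
cl(A) = ⋂ {C closed : A ⊆ C}. Closed sets containing A: {m}, {m, n}, {m, o}, {m, p}, {m, q}, {m, n, o}, {m, n, p}, {m, n, q}, {m, o, p}, {m, o, q}, {m, p, q}, {m, n, o, p}, {m, n, o, q}, {m, n, p, q}, {m, o, p, q}, {m, n, o, p, q}.
Intersecting these: cl(A) = {m}.
∂A = cl(A) ∖ int(A) = {m} ∖ {m} = ∅.


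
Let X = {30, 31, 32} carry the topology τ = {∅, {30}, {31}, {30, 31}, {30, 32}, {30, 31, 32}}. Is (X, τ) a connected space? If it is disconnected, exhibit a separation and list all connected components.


(X, τ) is disconnected; components = [{31}, {30, 32}].

Find clopen sets (U ∈ τ with X ∖ U ∈ τ):
  U = ∅, X ∖ U = {30, 31, 32} — both open, so U is clopen.
  U = {31}, X ∖ U = {30, 32} — both open, so U is clopen.
  U = {30, 32}, X ∖ U = {31} — both open, so U is clopen.
  U = {30, 31, 32}, X ∖ U = ∅ — both open, so U is clopen.
Nontrivial clopen(s) exist: e.g. {30, 32}. So (X, τ) is disconnected.
Compute connected components by grouping points that agree on all clopens:
  component: {31}
  component: {30, 32}


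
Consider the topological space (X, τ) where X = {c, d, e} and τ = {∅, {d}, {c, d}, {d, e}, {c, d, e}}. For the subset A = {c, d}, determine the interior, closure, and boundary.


int(A) = {c, d}, cl(A) = {c, d, e}, ∂A = {e}.

Closed sets in (X, τ) are complements of opens:
  closed(X, τ) = {∅, {c}, {e}, {c, e}, {c, d, e}}.
int(A) = ⋃ {U ∈ τ : U ⊆ A}. Opens contained in A: ∅, {d}, {c, d}.
Taking the union of these: int(A) = {c, d}.
cl(A) = ⋂ {C closed : A ⊆ C}. Closed sets containing A: {c, d, e}.
Intersecting these: cl(A) = {c, d, e}.
∂A = cl(A) ∖ int(A) = {c, d, e} ∖ {c, d} = {e}.


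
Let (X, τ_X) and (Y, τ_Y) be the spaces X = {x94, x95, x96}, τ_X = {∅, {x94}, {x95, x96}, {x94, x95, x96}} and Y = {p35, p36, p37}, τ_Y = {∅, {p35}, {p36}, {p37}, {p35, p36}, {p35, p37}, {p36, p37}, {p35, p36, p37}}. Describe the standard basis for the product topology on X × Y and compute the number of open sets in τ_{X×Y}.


Basis B = {∅ × ∅, {x94} × {p35}, {x94} × {p36}, {x94} × {p37}, {x94} × {p35, p36}, {x94} × {p35, p37}, {x94} × {p36, p37}, {x95, x96} × {p35}, {x95, x96} × {p36}, {x95, x96} × {p37}, {x94} × {p35, p36, p37}, {x94, x95, x96} × {p35}, {x94, x95, x96} × {p36}, {x94, x95, x96} × {p37}, {x95, x96} × {p35, p36}, {x95, x96} × {p35, p37}, {x95, x96} × {p36, p37}, {x94, x95, x96} × {p35, p36}, {x94, x95, x96} × {p35, p37}, {x94, x95, x96} × {p36, p37}, {x95, x96} × {p35, p36, p37}, {x94, x95, x96} × {p35, p36, p37}}; |τ_{X×Y}| = 64.

Enumerate products U × V with U ∈ τ_X, V ∈ τ_Y (deduplicated):
  ∅ × ∅ = {} (∅)
  {x94} × {p35} = {(x94,p35)}
  {x94} × {p36} = {(x94,p36)}
  {x94} × {p37} = {(x94,p37)}
  {x94} × {p35, p36} = {(x94,p35), (x94,p36)}
  {x94} × {p35, p37} = {(x94,p35), (x94,p37)}
  {x94} × {p36, p37} = {(x94,p36), (x94,p37)}
  {x95, x96} × {p35} = {(x95,p35), (x96,p35)}
  {x95, x96} × {p36} = {(x95,p36), (x96,p36)}
  {x95, x96} × {p37} = {(x95,p37), (x96,p37)}
  {x94} × {p35, p36, p37} = {(x94,p35), (x94,p36), (x94,p37)}
  {x94, x95, x96} × {p35} = {(x94,p35), (x95,p35), (x96,p35)}
  {x94, x95, x96} × {p36} = {(x94,p36), (x95,p36), (x96,p36)}
  {x94, x95, x96} × {p37} = {(x94,p37), (x95,p37), (x96,p37)}
  {x95, x96} × {p35, p36} = {(x95,p35), (x95,p36), (x96,p35), (x96,p36)}
  {x95, x96} × {p35, p37} = {(x95,p35), (x95,p37), (x96,p35), (x96,p37)}
  {x95, x96} × {p36, p37} = {(x95,p36), (x95,p37), (x96,p36), (x96,p37)}
  {x94, x95, x96} × {p35, p36} = {(x94,p35), (x94,p36), (x95,p35), (x95,p36), (x96,p35), (x96,p36)}
  {x94, x95, x96} × {p35, p37} = {(x94,p35), (x94,p37), (x95,p35), (x95,p37), (x96,p35), (x96,p37)}
  {x94, x95, x96} × {p36, p37} = {(x94,p36), (x94,p37), (x95,p36), (x95,p37), (x96,p36), (x96,p37)}
  {x95, x96} × {p35, p36, p37} = {(x95,p35), (x95,p36), (x95,p37), (x96,p35), (x96,p36), (x96,p37)}
  {x94, x95, x96} × {p35, p36, p37} = {(x94,p35), (x94,p36), (x94,p37), (x95,p35), (x95,p36), (x95,p37), (x96,p35), (x96,p36), (x96,p37)}
These 22 distinct sets form the basis B.
Close under arbitrary unions to get τ_{X×Y}; counting gives |τ_{X×Y}| = 64.


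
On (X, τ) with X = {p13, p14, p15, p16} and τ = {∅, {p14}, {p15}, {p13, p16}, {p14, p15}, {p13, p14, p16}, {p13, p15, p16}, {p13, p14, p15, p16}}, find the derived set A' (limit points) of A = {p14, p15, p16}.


A' = {p13}

For each x ∈ X, list the open sets U ∈ τ with x ∈ U, then check whether U ∩ (A ∖ {x}) ≠ ∅ for every such U.
  x = p13: opens ∋ x are {p13, p16}, {p13, p14, p16}, {p13, p15, p16}, {p13, p14, p15, p16}; each meets A ∖ {p13}, so x IS a limit point.
  x = p14: open {p14} ∋ x has {p14} ∩ (A ∖ {p14}) = ∅, so x is NOT a limit point.
  x = p15: open {p15} ∋ x has {p15} ∩ (A ∖ {p15}) = ∅, so x is NOT a limit point.
  x = p16: open {p13, p16} ∋ x has {p13, p16} ∩ (A ∖ {p16}) = ∅, so x is NOT a limit point.
Collecting: A' = {p13}.


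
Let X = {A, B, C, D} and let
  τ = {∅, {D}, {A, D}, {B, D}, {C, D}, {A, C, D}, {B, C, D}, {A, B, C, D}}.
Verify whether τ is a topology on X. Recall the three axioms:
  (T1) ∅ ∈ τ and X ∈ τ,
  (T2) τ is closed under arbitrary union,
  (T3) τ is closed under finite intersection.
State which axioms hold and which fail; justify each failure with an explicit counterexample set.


τ is NOT a topology on X.

Axiom (T1): ∅ ∈ τ? Yes; X ∈ τ? Yes.
Axiom (T2/T3): check pairwise unions and intersections of members of τ.
Counterexample for (T2): {A, D} ∪ {B, D} = {A, B, D} ∉ τ. Therefore τ is NOT a topology.


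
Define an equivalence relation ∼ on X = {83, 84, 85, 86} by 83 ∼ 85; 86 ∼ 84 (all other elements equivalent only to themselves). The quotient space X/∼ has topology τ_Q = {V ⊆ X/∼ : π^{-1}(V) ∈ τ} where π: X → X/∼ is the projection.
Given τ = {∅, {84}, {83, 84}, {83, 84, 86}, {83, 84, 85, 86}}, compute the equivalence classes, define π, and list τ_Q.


X/∼ = {[83=85], [84=86]}; |τ_Q| = 2.

Equivalence classes: [83=85], [84=86].
Quotient map π: X → X/∼ sends 83 ↦ [83=85], 84 ↦ [84=86], 85 ↦ [83=85], 86 ↦ [84=86].
For each subset V ⊆ X/∼, compute π^{-1}(V) ⊆ X and check whether π^{-1}(V) ∈ τ. V is open in τ_Q iff π^{-1}(V) ∈ τ.
  V = {}: π^{-1}(V) = ∅ ∈ τ ✓.
  V = {[83=85]}: π^{-1}(V) = {83, 85} ∉ τ ✗.
  V = {[84=86]}: π^{-1}(V) = {84, 86} ∉ τ ✗.
  V = {[83=85], [84=86]}: π^{-1}(V) = {83, 84, 85, 86} ∈ τ ✓.
Open sets in the quotient: τ_Q = {{}, {[83=85], [84=86]}} (2 elements).


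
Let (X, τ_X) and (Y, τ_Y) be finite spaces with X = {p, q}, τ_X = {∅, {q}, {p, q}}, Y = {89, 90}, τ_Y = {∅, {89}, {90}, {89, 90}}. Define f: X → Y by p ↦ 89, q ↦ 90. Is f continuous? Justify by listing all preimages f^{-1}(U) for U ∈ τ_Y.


f is NOT continuous.

Compute f^{-1}(U) for each U ∈ τ_Y:
  U = ∅: f^{-1}(U) = ∅ ∈ τ_X ✓.
  U = {89}: f^{-1}(U) = {p} ∉ τ_X ✗.
  U = {90}: f^{-1}(U) = {q} ∈ τ_X ✓.
  U = {89, 90}: f^{-1}(U) = {p, q} ∈ τ_X ✓.
Found U = {89} with f^{-1}(U) = {p} not in τ_X. Therefore f is NOT continuous.


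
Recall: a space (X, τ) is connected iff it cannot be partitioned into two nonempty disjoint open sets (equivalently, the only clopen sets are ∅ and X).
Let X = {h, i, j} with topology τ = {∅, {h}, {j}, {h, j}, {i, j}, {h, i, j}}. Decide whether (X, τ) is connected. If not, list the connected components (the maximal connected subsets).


(X, τ) is disconnected; components = [{h}, {i, j}].

Find clopen sets (U ∈ τ with X ∖ U ∈ τ):
  U = ∅, X ∖ U = {h, i, j} — both open, so U is clopen.
  U = {h}, X ∖ U = {i, j} — both open, so U is clopen.
  U = {i, j}, X ∖ U = {h} — both open, so U is clopen.
  U = {h, i, j}, X ∖ U = ∅ — both open, so U is clopen.
Nontrivial clopen(s) exist: e.g. {i, j}. So (X, τ) is disconnected.
Compute connected components by grouping points that agree on all clopens:
  component: {h}
  component: {i, j}


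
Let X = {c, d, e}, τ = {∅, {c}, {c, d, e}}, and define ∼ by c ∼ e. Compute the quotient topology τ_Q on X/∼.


X/∼ = {[c=e], [d]}; |τ_Q| = 2.

Equivalence classes: [c=e], [d].
Quotient map π: X → X/∼ sends c ↦ [c=e], d ↦ [d], e ↦ [c=e].
For each subset V ⊆ X/∼, compute π^{-1}(V) ⊆ X and check whether π^{-1}(V) ∈ τ. V is open in τ_Q iff π^{-1}(V) ∈ τ.
  V = {}: π^{-1}(V) = ∅ ∈ τ ✓.
  V = {[c=e]}: π^{-1}(V) = {c, e} ∉ τ ✗.
  V = {[d]}: π^{-1}(V) = {d} ∉ τ ✗.
  V = {[c=e], [d]}: π^{-1}(V) = {c, d, e} ∈ τ ✓.
Open sets in the quotient: τ_Q = {{}, {[c=e], [d]}} (2 elements).


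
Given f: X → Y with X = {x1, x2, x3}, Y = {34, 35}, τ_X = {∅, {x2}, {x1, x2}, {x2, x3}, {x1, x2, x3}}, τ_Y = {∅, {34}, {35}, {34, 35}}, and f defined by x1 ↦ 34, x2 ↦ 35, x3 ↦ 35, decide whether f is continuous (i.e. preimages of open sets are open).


f is NOT continuous.

Compute f^{-1}(U) for each U ∈ τ_Y:
  U = ∅: f^{-1}(U) = ∅ ∈ τ_X ✓.
  U = {34}: f^{-1}(U) = {x1} ∉ τ_X ✗.
  U = {35}: f^{-1}(U) = {x2, x3} ∈ τ_X ✓.
  U = {34, 35}: f^{-1}(U) = {x1, x2, x3} ∈ τ_X ✓.
Found U = {34} with f^{-1}(U) = {x1} not in τ_X. Therefore f is NOT continuous.


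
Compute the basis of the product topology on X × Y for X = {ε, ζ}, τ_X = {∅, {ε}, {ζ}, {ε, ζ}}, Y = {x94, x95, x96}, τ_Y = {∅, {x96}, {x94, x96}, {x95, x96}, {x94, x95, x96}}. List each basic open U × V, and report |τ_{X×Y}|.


Basis B = {∅ × ∅, {ε} × {x96}, {ζ} × {x96}, {ε} × {x94, x96}, {ε} × {x95, x96}, {ε, ζ} × {x96}, {ζ} × {x94, x96}, {ζ} × {x95, x96}, {ε} × {x94, x95, x96}, {ζ} × {x94, x95, x96}, {ε, ζ} × {x94, x96}, {ε, ζ} × {x95, x96}, {ε, ζ} × {x94, x95, x96}}; |τ_{X×Y}| = 25.

Enumerate products U × V with U ∈ τ_X, V ∈ τ_Y (deduplicated):
  ∅ × ∅ = {} (∅)
  {ε} × {x96} = {(ε,x96)}
  {ζ} × {x96} = {(ζ,x96)}
  {ε} × {x94, x96} = {(ε,x94), (ε,x96)}
  {ε} × {x95, x96} = {(ε,x95), (ε,x96)}
  {ε, ζ} × {x96} = {(ε,x96), (ζ,x96)}
  {ζ} × {x94, x96} = {(ζ,x94), (ζ,x96)}
  {ζ} × {x95, x96} = {(ζ,x95), (ζ,x96)}
  {ε} × {x94, x95, x96} = {(ε,x94), (ε,x95), (ε,x96)}
  {ζ} × {x94, x95, x96} = {(ζ,x94), (ζ,x95), (ζ,x96)}
  {ε, ζ} × {x94, x96} = {(ε,x94), (ε,x96), (ζ,x94), (ζ,x96)}
  {ε, ζ} × {x95, x96} = {(ε,x95), (ε,x96), (ζ,x95), (ζ,x96)}
  {ε, ζ} × {x94, x95, x96} = {(ε,x94), (ε,x95), (ε,x96), (ζ,x94), (ζ,x95), (ζ,x96)}
These 13 distinct sets form the basis B.
Close under arbitrary unions to get τ_{X×Y}; counting gives |τ_{X×Y}| = 25.


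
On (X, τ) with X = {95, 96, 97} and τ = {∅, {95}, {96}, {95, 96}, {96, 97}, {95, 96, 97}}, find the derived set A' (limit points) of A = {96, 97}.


A' = {97}

For each x ∈ X, list the open sets U ∈ τ with x ∈ U, then check whether U ∩ (A ∖ {x}) ≠ ∅ for every such U.
  x = 95: open {95} ∋ x has {95} ∩ (A ∖ {95}) = ∅, so x is NOT a limit point.
  x = 96: open {96} ∋ x has {96} ∩ (A ∖ {96}) = ∅, so x is NOT a limit point.
  x = 97: opens ∋ x are {96, 97}, {95, 96, 97}; each meets A ∖ {97}, so x IS a limit point.
Collecting: A' = {97}.


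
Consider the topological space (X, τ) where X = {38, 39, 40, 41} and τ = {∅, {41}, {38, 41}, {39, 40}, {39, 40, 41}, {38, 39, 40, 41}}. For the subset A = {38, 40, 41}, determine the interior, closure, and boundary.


int(A) = {38, 41}, cl(A) = {38, 39, 40, 41}, ∂A = {39, 40}.

Closed sets in (X, τ) are complements of opens:
  closed(X, τ) = {∅, {38}, {38, 41}, {39, 40}, {38, 39, 40}, {38, 39, 40, 41}}.
int(A) = ⋃ {U ∈ τ : U ⊆ A}. Opens contained in A: ∅, {41}, {38, 41}.
Taking the union of these: int(A) = {38, 41}.
cl(A) = ⋂ {C closed : A ⊆ C}. Closed sets containing A: {38, 39, 40, 41}.
Intersecting these: cl(A) = {38, 39, 40, 41}.
∂A = cl(A) ∖ int(A) = {38, 39, 40, 41} ∖ {38, 41} = {39, 40}.


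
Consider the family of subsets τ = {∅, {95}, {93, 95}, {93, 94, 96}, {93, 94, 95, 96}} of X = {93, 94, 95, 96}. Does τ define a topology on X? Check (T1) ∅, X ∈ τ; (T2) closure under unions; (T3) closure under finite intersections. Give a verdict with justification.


τ is NOT a topology on X.

Axiom (T1): ∅ ∈ τ? Yes; X ∈ τ? Yes.
Axiom (T2/T3): check pairwise unions and intersections of members of τ.
Counterexample for (T3): {93, 95} ∩ {93, 94, 96} = {93} ∉ τ. Therefore τ is NOT a topology.


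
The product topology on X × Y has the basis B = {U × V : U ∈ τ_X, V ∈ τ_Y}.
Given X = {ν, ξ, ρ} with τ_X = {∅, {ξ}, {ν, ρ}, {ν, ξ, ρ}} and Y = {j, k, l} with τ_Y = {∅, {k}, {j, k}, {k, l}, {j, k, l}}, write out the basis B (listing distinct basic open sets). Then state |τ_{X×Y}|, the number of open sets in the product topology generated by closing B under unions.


Basis B = {∅ × ∅, {ξ} × {k}, {ν, ρ} × {k}, {ξ} × {j, k}, {ξ} × {k, l}, {ν, ξ, ρ} × {k}, {ξ} × {j, k, l}, {ν, ρ} × {j, k}, {ν, ρ} × {k, l}, {ν, ρ} × {j, k, l}, {ν, ξ, ρ} × {j, k}, {ν, ξ, ρ} × {k, l}, {ν, ξ, ρ} × {j, k, l}}; |τ_{X×Y}| = 25.

Enumerate products U × V with U ∈ τ_X, V ∈ τ_Y (deduplicated):
  ∅ × ∅ = {} (∅)
  {ξ} × {k} = {(ξ,k)}
  {ν, ρ} × {k} = {(ν,k), (ρ,k)}
  {ξ} × {j, k} = {(ξ,j), (ξ,k)}
  {ξ} × {k, l} = {(ξ,k), (ξ,l)}
  {ν, ξ, ρ} × {k} = {(ν,k), (ξ,k), (ρ,k)}
  {ξ} × {j, k, l} = {(ξ,j), (ξ,k), (ξ,l)}
  {ν, ρ} × {j, k} = {(ν,j), (ν,k), (ρ,j), (ρ,k)}
  {ν, ρ} × {k, l} = {(ν,k), (ν,l), (ρ,k), (ρ,l)}
  {ν, ρ} × {j, k, l} = {(ν,j), (ν,k), (ν,l), (ρ,j), (ρ,k), (ρ,l)}
  {ν, ξ, ρ} × {j, k} = {(ν,j), (ν,k), (ξ,j), (ξ,k), (ρ,j), (ρ,k)}
  {ν, ξ, ρ} × {k, l} = {(ν,k), (ν,l), (ξ,k), (ξ,l), (ρ,k), (ρ,l)}
  {ν, ξ, ρ} × {j, k, l} = {(ν,j), (ν,k), (ν,l), (ξ,j), (ξ,k), (ξ,l), (ρ,j), (ρ,k), (ρ,l)}
These 13 distinct sets form the basis B.
Close under arbitrary unions to get τ_{X×Y}; counting gives |τ_{X×Y}| = 25.


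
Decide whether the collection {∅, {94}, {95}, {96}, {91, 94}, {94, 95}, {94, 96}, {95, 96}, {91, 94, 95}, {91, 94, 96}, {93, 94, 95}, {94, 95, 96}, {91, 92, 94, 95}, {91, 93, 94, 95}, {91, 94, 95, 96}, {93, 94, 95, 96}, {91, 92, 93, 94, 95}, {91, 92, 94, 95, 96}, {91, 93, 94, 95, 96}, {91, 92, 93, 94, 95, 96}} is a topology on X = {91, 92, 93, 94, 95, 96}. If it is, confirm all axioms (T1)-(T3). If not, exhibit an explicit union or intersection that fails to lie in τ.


τ IS a topology on X.

Axiom (T1): ∅ ∈ τ? Yes; X ∈ τ? Yes.
Axiom (T2/T3): check pairwise unions and intersections of members of τ.
All pairwise intersections and unions checked — each lies in τ. Therefore τ satisfies (T1), (T2), (T3): it IS a topology on X.


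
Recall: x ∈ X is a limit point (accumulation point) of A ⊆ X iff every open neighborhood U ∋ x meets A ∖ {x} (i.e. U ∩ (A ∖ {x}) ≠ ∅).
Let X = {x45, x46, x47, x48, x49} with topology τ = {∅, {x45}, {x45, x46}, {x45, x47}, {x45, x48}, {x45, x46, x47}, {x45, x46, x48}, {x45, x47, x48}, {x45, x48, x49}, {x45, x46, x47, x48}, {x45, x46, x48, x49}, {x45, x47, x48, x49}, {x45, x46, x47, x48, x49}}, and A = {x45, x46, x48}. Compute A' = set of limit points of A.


A' = {x46, x47, x48, x49}

For each x ∈ X, list the open sets U ∈ τ with x ∈ U, then check whether U ∩ (A ∖ {x}) ≠ ∅ for every such U.
  x = x45: open {x45} ∋ x has {x45} ∩ (A ∖ {x45}) = ∅, so x is NOT a limit point.
  x = x46: opens ∋ x are {x45, x46}, {x45, x46, x47}, {x45, x46, x48}, {x45, x46, x47, x48}, {x45, x46, x48, x49}, {x45, x46, x47, x48, x49}; each meets A ∖ {x46}, so x IS a limit point.
  x = x47: opens ∋ x are {x45, x47}, {x45, x46, x47}, {x45, x47, x48}, {x45, x46, x47, x48}, {x45, x47, x48, x49}, {x45, x46, x47, x48, x49}; each meets A ∖ {x47}, so x IS a limit point.
  x = x48: opens ∋ x are {x45, x48}, {x45, x46, x48}, {x45, x47, x48}, {x45, x48, x49}, {x45, x46, x47, x48}, {x45, x46, x48, x49}, {x45, x47, x48, x49}, {x45, x46, x47, x48, x49}; each meets A ∖ {x48}, so x IS a limit point.
  x = x49: opens ∋ x are {x45, x48, x49}, {x45, x46, x48, x49}, {x45, x47, x48, x49}, {x45, x46, x47, x48, x49}; each meets A ∖ {x49}, so x IS a limit point.
Collecting: A' = {x46, x47, x48, x49}.


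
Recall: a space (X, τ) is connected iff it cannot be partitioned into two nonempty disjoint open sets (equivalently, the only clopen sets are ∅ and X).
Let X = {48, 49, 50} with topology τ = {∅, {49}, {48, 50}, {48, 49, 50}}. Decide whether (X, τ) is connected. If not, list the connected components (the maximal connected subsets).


(X, τ) is disconnected; components = [{49}, {48, 50}].

Find clopen sets (U ∈ τ with X ∖ U ∈ τ):
  U = ∅, X ∖ U = {48, 49, 50} — both open, so U is clopen.
  U = {49}, X ∖ U = {48, 50} — both open, so U is clopen.
  U = {48, 50}, X ∖ U = {49} — both open, so U is clopen.
  U = {48, 49, 50}, X ∖ U = ∅ — both open, so U is clopen.
Nontrivial clopen(s) exist: e.g. {49}. So (X, τ) is disconnected.
Compute connected components by grouping points that agree on all clopens:
  component: {49}
  component: {48, 50}


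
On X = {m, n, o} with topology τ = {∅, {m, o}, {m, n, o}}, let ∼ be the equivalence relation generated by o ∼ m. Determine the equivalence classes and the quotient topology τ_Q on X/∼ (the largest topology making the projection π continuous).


X/∼ = {[m=o], [n]}; |τ_Q| = 3.

Equivalence classes: [m=o], [n].
Quotient map π: X → X/∼ sends m ↦ [m=o], n ↦ [n], o ↦ [m=o].
For each subset V ⊆ X/∼, compute π^{-1}(V) ⊆ X and check whether π^{-1}(V) ∈ τ. V is open in τ_Q iff π^{-1}(V) ∈ τ.
  V = {}: π^{-1}(V) = ∅ ∈ τ ✓.
  V = {[m=o]}: π^{-1}(V) = {m, o} ∈ τ ✓.
  V = {[n]}: π^{-1}(V) = {n} ∉ τ ✗.
  V = {[m=o], [n]}: π^{-1}(V) = {m, n, o} ∈ τ ✓.
Open sets in the quotient: τ_Q = {{}, {[m=o]}, {[m=o], [n]}} (3 elements).


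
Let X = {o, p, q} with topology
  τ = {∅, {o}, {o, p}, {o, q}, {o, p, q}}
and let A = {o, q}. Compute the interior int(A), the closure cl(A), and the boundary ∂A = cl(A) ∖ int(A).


int(A) = {o, q}, cl(A) = {o, p, q}, ∂A = {p}.

Closed sets in (X, τ) are complements of opens:
  closed(X, τ) = {∅, {p}, {q}, {p, q}, {o, p, q}}.
int(A) = ⋃ {U ∈ τ : U ⊆ A}. Opens contained in A: ∅, {o}, {o, q}.
Taking the union of these: int(A) = {o, q}.
cl(A) = ⋂ {C closed : A ⊆ C}. Closed sets containing A: {o, p, q}.
Intersecting these: cl(A) = {o, p, q}.
∂A = cl(A) ∖ int(A) = {o, p, q} ∖ {o, q} = {p}.


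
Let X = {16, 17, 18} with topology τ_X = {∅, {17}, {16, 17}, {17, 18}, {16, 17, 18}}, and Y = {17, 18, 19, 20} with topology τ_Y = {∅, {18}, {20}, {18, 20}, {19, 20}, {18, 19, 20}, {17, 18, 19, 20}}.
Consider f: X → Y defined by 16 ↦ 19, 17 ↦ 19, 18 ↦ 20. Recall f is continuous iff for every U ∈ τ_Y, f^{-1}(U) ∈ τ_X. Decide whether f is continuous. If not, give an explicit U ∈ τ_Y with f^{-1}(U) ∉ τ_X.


f is NOT continuous.

Compute f^{-1}(U) for each U ∈ τ_Y:
  U = ∅: f^{-1}(U) = ∅ ∈ τ_X ✓.
  U = {18}: f^{-1}(U) = ∅ ∈ τ_X ✓.
  U = {20}: f^{-1}(U) = {18} ∉ τ_X ✗.
  U = {18, 20}: f^{-1}(U) = {18} ∉ τ_X ✗.
  U = {19, 20}: f^{-1}(U) = {16, 17, 18} ∈ τ_X ✓.
  U = {18, 19, 20}: f^{-1}(U) = {16, 17, 18} ∈ τ_X ✓.
  U = {17, 18, 19, 20}: f^{-1}(U) = {16, 17, 18} ∈ τ_X ✓.
Found U = {20} with f^{-1}(U) = {18} not in τ_X. Therefore f is NOT continuous.
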